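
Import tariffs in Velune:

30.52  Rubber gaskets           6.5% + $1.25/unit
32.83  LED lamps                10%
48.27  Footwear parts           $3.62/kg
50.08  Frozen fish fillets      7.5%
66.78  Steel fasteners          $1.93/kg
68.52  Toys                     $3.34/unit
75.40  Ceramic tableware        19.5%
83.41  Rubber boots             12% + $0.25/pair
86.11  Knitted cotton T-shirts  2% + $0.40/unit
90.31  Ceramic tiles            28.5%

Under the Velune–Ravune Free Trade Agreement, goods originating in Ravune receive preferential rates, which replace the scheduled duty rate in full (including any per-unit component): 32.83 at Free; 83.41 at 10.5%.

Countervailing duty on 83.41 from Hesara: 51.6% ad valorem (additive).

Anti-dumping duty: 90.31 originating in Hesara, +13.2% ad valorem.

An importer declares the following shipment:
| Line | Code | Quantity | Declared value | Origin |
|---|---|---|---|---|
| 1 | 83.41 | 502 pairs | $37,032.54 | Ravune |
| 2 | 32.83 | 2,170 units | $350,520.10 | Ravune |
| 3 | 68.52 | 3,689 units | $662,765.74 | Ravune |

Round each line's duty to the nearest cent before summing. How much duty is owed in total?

Line 1 (83.41, Ravune, 502 pairs, $37,032.54):
Base rate for 83.41 is 12% + $0.25/pair.
Origin Ravune qualifies under the Velune–Ravune agreement and 83.41 is covered: preferential rate 10.5% applies instead.
The additional-duty order on 83.41 targets Hesara, not Ravune; it does not apply.
Duty = $37,032.54 × 10.5% = $3,888.42.
Line 2 (32.83, Ravune, 2,170 units, $350,520.10):
Base rate for 32.83 is 10%.
Origin Ravune qualifies under the Velune–Ravune agreement and 32.83 is covered: preferential rate Free applies instead.
Duty = $350,520.10 × 0% = $0.00.
Line 3 (68.52, Ravune, 3,689 units, $662,765.74):
Base rate for 68.52 is $3.34/unit.
Origin Ravune is the FTA partner but 68.52 is not on the preference list; base rate stands.
Duty = 3,689 × $3.34 = $12,321.26.
Total = $3,888.42 + $0.00 + $12,321.26 = $16,209.68.

$16,209.68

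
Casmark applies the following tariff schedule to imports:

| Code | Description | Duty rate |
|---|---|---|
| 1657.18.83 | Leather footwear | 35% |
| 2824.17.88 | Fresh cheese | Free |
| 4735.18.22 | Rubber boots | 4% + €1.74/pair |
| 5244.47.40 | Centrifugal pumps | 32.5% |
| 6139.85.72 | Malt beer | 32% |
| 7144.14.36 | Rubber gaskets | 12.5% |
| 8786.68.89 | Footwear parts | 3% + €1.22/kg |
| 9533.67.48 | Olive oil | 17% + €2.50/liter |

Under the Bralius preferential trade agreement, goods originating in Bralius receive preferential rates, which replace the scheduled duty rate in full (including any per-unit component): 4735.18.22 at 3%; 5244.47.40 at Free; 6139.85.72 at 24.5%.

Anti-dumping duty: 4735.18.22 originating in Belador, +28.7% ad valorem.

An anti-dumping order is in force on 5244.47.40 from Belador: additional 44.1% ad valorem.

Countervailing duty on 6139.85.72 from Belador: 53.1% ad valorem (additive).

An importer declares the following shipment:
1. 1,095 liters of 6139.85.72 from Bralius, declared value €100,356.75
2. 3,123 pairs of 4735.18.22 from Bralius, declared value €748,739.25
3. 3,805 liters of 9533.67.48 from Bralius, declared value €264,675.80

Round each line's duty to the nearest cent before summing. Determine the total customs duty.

€101,556.97

Line 1 (6139.85.72, Bralius, 1,095 liters, €100,356.75):
Base rate for 6139.85.72 is 32%.
Origin Bralius qualifies under the Casmark–Bralius agreement and 6139.85.72 is covered: preferential rate 24.5% applies instead.
The additional-duty order on 6139.85.72 targets Belador, not Bralius; it does not apply.
Duty = €100,356.75 × 24.5% = €24,587.40.
Line 2 (4735.18.22, Bralius, 3,123 pairs, €748,739.25):
Base rate for 4735.18.22 is 4% + €1.74/pair.
Origin Bralius qualifies under the Casmark–Bralius agreement and 4735.18.22 is covered: preferential rate 3% applies instead.
The additional-duty order on 4735.18.22 targets Belador, not Bralius; it does not apply.
Duty = €748,739.25 × 3% = €22,462.18.
Line 3 (9533.67.48, Bralius, 3,805 liters, €264,675.80):
Base rate for 9533.67.48 is 17% + €2.50/liter.
Origin Bralius is the FTA partner but 9533.67.48 is not on the preference list; base rate stands.
Duty = €264,675.80 × 17% + 3,805 × €2.50 = €54,507.39.
Total = €24,587.40 + €22,462.18 + €54,507.39 = €101,556.97.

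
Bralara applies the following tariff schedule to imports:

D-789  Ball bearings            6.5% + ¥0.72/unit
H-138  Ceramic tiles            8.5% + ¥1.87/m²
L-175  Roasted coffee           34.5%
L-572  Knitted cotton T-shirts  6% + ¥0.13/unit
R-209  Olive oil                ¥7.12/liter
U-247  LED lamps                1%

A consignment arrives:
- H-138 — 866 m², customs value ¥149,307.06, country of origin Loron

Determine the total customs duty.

Line 1 (H-138, Loron, 866 m², ¥149,307.06):
Base rate for H-138 is 8.5% + ¥1.87/m².
Duty = ¥149,307.06 × 8.5% + 866 × ¥1.87 = ¥14,310.52.

¥14,310.52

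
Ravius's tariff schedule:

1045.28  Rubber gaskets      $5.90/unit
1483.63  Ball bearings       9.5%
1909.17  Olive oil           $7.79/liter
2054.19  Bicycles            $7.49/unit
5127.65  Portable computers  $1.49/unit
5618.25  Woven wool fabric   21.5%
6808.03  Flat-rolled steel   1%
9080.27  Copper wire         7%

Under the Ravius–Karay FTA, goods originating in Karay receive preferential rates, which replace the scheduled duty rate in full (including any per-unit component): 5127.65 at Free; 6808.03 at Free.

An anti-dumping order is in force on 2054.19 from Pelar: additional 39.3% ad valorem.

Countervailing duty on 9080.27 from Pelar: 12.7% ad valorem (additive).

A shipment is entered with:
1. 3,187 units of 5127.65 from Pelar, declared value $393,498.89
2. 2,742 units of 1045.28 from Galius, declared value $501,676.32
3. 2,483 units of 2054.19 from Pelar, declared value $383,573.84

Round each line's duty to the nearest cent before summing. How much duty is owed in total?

Line 1 (5127.65, Pelar, 3,187 units, $393,498.89):
Base rate for 5127.65 is $1.49/unit.
5127.65 has an FTA preferential rate, but origin Pelar is not Karay; base rate stands.
Duty = 3,187 × $1.49 = $4,748.63.
Line 2 (1045.28, Galius, 2,742 units, $501,676.32):
Base rate for 1045.28 is $5.90/unit.
Duty = 2,742 × $5.90 = $16,177.80.
Line 3 (2054.19, Pelar, 2,483 units, $383,573.84):
Base rate for 2054.19 is $7.49/unit.
Additional duty on 2054.19 from Pelar: +39.3% ad valorem. Applied ad valorem rate = 39.3%.
Duty = $383,573.84 × 39.3% + 2,483 × $7.49 = $169,342.19.
Total = $4,748.63 + $16,177.80 + $169,342.19 = $190,268.62.

$190,268.62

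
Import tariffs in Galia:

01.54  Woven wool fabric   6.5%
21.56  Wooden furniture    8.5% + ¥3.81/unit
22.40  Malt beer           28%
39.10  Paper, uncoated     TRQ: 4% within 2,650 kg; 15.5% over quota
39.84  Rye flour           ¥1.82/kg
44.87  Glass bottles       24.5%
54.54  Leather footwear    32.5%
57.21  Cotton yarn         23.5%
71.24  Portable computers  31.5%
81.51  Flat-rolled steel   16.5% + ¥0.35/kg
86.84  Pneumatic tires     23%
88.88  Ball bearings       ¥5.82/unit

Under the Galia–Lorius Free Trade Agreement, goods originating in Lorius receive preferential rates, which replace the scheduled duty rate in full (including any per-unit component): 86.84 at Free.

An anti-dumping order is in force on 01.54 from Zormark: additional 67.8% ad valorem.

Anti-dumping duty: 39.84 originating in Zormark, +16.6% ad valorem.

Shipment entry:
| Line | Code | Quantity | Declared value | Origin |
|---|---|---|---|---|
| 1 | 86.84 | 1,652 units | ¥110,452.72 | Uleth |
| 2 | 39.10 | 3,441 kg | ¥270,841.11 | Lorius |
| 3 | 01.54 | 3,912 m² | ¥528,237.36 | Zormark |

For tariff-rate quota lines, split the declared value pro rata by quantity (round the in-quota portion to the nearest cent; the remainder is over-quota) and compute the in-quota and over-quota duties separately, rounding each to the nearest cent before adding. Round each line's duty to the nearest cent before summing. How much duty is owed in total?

Line 1 (86.84, Uleth, 1,652 units, ¥110,452.72):
Base rate for 86.84 is 23%.
86.84 has an FTA preferential rate, but origin Uleth is not Lorius; base rate stands.
Duty = ¥110,452.72 × 23% = ¥25,404.13.
Line 2 (39.10, Lorius, 3,441 kg, ¥270,841.11):
Code 39.10 is under a tariff-rate quota (threshold 2,650 kg). In-quota: 2,650 kg at 4%; over-quota: 791 kg at 15.5%.
Pro-rata value split: in-quota = ¥270,841.11 × 2,650/3,441 = ¥208,581.50; over-quota = ¥270,841.11 − ¥208,581.50 = ¥62,259.61.
In-quota duty = ¥208,581.50 × 4% = ¥8,343.26. Over-quota duty = ¥62,259.61 × 15.5% = ¥9,650.24.
Line duty = ¥8,343.26 + ¥9,650.24 = ¥17,993.50.
Line 3 (01.54, Zormark, 3,912 m², ¥528,237.36):
Base rate for 01.54 is 6.5%.
Additional duty on 01.54 from Zormark: +67.8%. Applied ad valorem rate: 6.5% + 67.8% = 74.3%.
Duty = ¥528,237.36 × 74.3% = ¥392,480.36.
Total = ¥25,404.13 + ¥17,993.50 + ¥392,480.36 = ¥435,877.99.

¥435,877.99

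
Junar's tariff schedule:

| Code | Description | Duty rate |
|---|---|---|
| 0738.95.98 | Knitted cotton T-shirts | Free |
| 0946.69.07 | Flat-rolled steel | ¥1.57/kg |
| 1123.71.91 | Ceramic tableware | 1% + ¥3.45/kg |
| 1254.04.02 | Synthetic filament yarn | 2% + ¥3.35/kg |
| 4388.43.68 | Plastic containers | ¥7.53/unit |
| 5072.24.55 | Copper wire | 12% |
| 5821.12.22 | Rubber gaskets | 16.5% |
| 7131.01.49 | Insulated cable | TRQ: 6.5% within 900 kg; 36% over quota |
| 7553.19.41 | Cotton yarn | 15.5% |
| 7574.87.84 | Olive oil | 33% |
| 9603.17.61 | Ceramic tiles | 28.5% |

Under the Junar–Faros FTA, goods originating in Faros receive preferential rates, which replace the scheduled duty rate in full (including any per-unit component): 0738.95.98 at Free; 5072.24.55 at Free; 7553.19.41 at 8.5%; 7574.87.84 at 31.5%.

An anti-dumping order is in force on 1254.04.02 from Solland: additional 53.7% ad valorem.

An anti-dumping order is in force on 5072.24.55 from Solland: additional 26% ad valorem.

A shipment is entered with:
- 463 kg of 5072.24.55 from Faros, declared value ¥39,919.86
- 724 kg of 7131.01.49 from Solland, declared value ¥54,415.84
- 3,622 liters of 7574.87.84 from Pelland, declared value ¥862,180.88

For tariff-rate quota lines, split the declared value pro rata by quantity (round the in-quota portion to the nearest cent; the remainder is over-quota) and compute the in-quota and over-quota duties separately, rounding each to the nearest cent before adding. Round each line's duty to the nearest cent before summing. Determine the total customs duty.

Line 1 (5072.24.55, Faros, 463 kg, ¥39,919.86):
Base rate for 5072.24.55 is 12%.
Origin Faros qualifies under the Junar–Faros agreement and 5072.24.55 is covered: preferential rate Free applies instead.
The additional-duty order on 5072.24.55 targets Solland, not Faros; it does not apply.
Duty = ¥39,919.86 × 0% = ¥0.00.
Line 2 (7131.01.49, Solland, 724 kg, ¥54,415.84):
Code 7131.01.49 is under a tariff-rate quota (threshold 900 kg). Quantity 724 kg is within the quota, so the in-quota rate 6.5% applies to the full value.
Duty = ¥54,415.84 × 6.5% = ¥3,537.03.
Line 3 (7574.87.84, Pelland, 3,622 liters, ¥862,180.88):
Base rate for 7574.87.84 is 33%.
7574.87.84 has an FTA preferential rate, but origin Pelland is not Faros; base rate stands.
Duty = ¥862,180.88 × 33% = ¥284,519.69.
Total = ¥0.00 + ¥3,537.03 + ¥284,519.69 = ¥288,056.72.

¥288,056.72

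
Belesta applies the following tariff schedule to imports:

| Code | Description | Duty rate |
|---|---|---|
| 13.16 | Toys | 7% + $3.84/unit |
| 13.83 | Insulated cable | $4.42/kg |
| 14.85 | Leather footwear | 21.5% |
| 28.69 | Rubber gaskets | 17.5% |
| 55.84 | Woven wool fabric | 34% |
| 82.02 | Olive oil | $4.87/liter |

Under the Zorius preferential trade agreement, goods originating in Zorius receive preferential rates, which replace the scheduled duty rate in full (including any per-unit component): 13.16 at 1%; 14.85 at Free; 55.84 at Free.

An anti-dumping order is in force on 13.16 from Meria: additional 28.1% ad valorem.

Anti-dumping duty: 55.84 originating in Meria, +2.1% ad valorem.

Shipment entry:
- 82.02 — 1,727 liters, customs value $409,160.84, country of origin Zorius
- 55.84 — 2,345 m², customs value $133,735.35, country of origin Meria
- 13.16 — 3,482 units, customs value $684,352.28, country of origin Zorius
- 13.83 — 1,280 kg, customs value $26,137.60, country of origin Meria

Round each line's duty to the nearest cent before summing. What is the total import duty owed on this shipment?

Line 1 (82.02, Zorius, 1,727 liters, $409,160.84):
Base rate for 82.02 is $4.87/liter.
Origin Zorius is the FTA partner but 82.02 is not on the preference list; base rate stands.
Duty = 1,727 × $4.87 = $8,410.49.
Line 2 (55.84, Meria, 2,345 m², $133,735.35):
Base rate for 55.84 is 34%.
55.84 has an FTA preferential rate, but origin Meria is not Zorius; base rate stands.
Additional duty on 55.84 from Meria: +2.1%. Applied ad valorem rate: 34% + 2.1% = 36.1%.
Duty = $133,735.35 × 36.1% = $48,278.46.
Line 3 (13.16, Zorius, 3,482 units, $684,352.28):
Base rate for 13.16 is 7% + $3.84/unit.
Origin Zorius qualifies under the Belesta–Zorius agreement and 13.16 is covered: preferential rate 1% applies instead.
The additional-duty order on 13.16 targets Meria, not Zorius; it does not apply.
Duty = $684,352.28 × 1% = $6,843.52.
Line 4 (13.83, Meria, 1,280 kg, $26,137.60):
Base rate for 13.83 is $4.42/kg.
Duty = 1,280 × $4.42 = $5,657.60.
Total = $8,410.49 + $48,278.46 + $6,843.52 + $5,657.60 = $69,190.07.

$69,190.07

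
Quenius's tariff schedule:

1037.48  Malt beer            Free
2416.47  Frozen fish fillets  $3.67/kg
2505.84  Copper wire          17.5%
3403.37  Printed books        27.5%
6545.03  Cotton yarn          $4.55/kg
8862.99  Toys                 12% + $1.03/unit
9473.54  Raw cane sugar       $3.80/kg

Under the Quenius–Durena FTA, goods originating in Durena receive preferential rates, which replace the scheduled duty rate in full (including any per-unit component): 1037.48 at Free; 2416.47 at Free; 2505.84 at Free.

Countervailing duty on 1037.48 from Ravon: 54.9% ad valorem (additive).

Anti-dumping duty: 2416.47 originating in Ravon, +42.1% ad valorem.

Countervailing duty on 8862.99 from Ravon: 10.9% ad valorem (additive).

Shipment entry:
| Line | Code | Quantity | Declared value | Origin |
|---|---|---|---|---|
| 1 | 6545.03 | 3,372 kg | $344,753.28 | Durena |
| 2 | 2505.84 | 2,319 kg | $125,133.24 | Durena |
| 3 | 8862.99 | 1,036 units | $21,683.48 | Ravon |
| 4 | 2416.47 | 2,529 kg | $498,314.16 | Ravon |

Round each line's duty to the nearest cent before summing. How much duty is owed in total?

Line 1 (6545.03, Durena, 3,372 kg, $344,753.28):
Base rate for 6545.03 is $4.55/kg.
Origin Durena is the FTA partner but 6545.03 is not on the preference list; base rate stands.
Duty = 3,372 × $4.55 = $15,342.60.
Line 2 (2505.84, Durena, 2,319 kg, $125,133.24):
Base rate for 2505.84 is 17.5%.
Origin Durena qualifies under the Quenius–Durena agreement and 2505.84 is covered: preferential rate Free applies instead.
Duty = $125,133.24 × 0% = $0.00.
Line 3 (8862.99, Ravon, 1,036 units, $21,683.48):
Base rate for 8862.99 is 12% + $1.03/unit.
Additional duty on 8862.99 from Ravon: +10.9%. Applied ad valorem rate: 12% + 10.9% = 22.9%.
Duty = $21,683.48 × 22.9% + 1,036 × $1.03 = $6,032.60.
Line 4 (2416.47, Ravon, 2,529 kg, $498,314.16):
Base rate for 2416.47 is $3.67/kg.
2416.47 has an FTA preferential rate, but origin Ravon is not Durena; base rate stands.
Additional duty on 2416.47 from Ravon: +42.1% ad valorem. Applied ad valorem rate = 42.1%.
Duty = $498,314.16 × 42.1% + 2,529 × $3.67 = $219,071.69.
Total = $15,342.60 + $0.00 + $6,032.60 + $219,071.69 = $240,446.89.

$240,446.89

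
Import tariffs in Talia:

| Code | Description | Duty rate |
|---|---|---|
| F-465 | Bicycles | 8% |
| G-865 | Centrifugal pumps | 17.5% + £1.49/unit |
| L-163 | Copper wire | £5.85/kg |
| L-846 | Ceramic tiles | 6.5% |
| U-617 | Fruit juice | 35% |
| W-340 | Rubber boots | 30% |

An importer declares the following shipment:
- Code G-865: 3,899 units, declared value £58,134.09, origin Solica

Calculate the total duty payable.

£15,982.98

Line 1 (G-865, Solica, 3,899 units, £58,134.09):
Base rate for G-865 is 17.5% + £1.49/unit.
Duty = £58,134.09 × 17.5% + 3,899 × £1.49 = £15,982.98.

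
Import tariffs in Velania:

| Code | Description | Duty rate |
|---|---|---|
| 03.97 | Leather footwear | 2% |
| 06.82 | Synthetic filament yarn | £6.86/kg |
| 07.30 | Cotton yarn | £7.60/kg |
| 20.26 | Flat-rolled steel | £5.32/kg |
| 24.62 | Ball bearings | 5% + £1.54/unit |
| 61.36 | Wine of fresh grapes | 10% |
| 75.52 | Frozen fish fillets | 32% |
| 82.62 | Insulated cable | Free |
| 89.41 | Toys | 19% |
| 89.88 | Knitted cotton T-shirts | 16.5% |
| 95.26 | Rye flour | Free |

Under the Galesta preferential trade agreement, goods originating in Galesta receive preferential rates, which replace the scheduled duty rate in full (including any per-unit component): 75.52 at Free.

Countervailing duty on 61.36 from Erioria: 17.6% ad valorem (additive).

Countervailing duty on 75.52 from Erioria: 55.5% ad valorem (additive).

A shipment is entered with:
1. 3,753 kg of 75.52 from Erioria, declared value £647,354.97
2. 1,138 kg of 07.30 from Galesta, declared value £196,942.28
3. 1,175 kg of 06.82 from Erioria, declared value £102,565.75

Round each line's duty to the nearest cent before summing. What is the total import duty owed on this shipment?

£583,144.90

Line 1 (75.52, Erioria, 3,753 kg, £647,354.97):
Base rate for 75.52 is 32%.
75.52 has an FTA preferential rate, but origin Erioria is not Galesta; base rate stands.
Additional duty on 75.52 from Erioria: +55.5%. Applied ad valorem rate: 32% + 55.5% = 87.5%.
Duty = £647,354.97 × 87.5% = £566,435.60.
Line 2 (07.30, Galesta, 1,138 kg, £196,942.28):
Base rate for 07.30 is £7.60/kg.
Origin Galesta is the FTA partner but 07.30 is not on the preference list; base rate stands.
Duty = 1,138 × £7.60 = £8,648.80.
Line 3 (06.82, Erioria, 1,175 kg, £102,565.75):
Base rate for 06.82 is £6.86/kg.
Duty = 1,175 × £6.86 = £8,060.50.
Total = £566,435.60 + £8,648.80 + £8,060.50 = £583,144.90.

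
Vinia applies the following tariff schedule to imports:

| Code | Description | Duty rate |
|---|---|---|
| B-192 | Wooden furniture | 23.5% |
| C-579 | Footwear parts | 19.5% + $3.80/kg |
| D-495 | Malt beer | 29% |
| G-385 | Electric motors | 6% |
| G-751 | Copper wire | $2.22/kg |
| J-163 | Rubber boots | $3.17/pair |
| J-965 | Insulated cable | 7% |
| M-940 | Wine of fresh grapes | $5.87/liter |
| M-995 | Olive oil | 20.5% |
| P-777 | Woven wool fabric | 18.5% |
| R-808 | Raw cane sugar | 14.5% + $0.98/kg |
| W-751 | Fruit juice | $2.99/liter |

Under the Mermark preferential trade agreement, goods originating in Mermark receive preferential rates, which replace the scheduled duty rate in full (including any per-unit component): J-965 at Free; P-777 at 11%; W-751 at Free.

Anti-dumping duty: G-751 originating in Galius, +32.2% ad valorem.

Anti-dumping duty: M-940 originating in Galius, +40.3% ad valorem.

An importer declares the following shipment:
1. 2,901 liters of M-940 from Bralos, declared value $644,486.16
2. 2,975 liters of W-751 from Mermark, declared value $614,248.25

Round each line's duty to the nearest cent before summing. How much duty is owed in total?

$17,028.87

Line 1 (M-940, Bralos, 2,901 liters, $644,486.16):
Base rate for M-940 is $5.87/liter.
The additional-duty order on M-940 targets Galius, not Bralos; it does not apply.
Duty = 2,901 × $5.87 = $17,028.87.
Line 2 (W-751, Mermark, 2,975 liters, $614,248.25):
Base rate for W-751 is $2.99/liter.
Origin Mermark qualifies under the Vinia–Mermark agreement and W-751 is covered: preferential rate Free applies instead.
Duty = $614,248.25 × 0% = $0.00.
Total = $17,028.87 + $0.00 = $17,028.87.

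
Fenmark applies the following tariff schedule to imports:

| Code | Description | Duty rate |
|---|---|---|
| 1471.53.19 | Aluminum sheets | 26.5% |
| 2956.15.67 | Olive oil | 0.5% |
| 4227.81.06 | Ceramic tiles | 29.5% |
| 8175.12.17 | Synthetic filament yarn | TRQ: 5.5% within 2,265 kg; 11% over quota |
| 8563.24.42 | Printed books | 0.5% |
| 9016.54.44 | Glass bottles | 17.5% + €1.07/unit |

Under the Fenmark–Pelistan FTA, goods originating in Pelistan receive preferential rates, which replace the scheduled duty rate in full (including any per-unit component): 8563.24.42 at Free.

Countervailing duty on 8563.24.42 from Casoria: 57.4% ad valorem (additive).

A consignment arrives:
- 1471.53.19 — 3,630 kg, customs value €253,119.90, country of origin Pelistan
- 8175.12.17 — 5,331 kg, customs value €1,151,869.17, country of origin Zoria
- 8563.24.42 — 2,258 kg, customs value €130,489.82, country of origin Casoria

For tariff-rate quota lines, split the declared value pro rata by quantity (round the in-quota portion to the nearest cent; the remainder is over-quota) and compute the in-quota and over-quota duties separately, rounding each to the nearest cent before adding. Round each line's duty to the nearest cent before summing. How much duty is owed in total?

Line 1 (1471.53.19, Pelistan, 3,630 kg, €253,119.90):
Base rate for 1471.53.19 is 26.5%.
Origin Pelistan is the FTA partner but 1471.53.19 is not on the preference list; base rate stands.
Duty = €253,119.90 × 26.5% = €67,076.77.
Line 2 (8175.12.17, Zoria, 5,331 kg, €1,151,869.17):
Code 8175.12.17 is under a tariff-rate quota (threshold 2,265 kg). In-quota: 2,265 kg at 5.5%; over-quota: 3,066 kg at 11%.
Pro-rata value split: in-quota = €1,151,869.17 × 2,265/5,331 = €489,398.55; over-quota = €1,151,869.17 − €489,398.55 = €662,470.62.
In-quota duty = €489,398.55 × 5.5% = €26,916.92. Over-quota duty = €662,470.62 × 11% = €72,871.77.
Line duty = €26,916.92 + €72,871.77 = €99,788.69.
Line 3 (8563.24.42, Casoria, 2,258 kg, €130,489.82):
Base rate for 8563.24.42 is 0.5%.
8563.24.42 has an FTA preferential rate, but origin Casoria is not Pelistan; base rate stands.
Additional duty on 8563.24.42 from Casoria: +57.4%. Applied ad valorem rate: 0.5% + 57.4% = 57.9%.
Duty = €130,489.82 × 57.9% = €75,553.61.
Total = €67,076.77 + €99,788.69 + €75,553.61 = €242,419.07.

€242,419.07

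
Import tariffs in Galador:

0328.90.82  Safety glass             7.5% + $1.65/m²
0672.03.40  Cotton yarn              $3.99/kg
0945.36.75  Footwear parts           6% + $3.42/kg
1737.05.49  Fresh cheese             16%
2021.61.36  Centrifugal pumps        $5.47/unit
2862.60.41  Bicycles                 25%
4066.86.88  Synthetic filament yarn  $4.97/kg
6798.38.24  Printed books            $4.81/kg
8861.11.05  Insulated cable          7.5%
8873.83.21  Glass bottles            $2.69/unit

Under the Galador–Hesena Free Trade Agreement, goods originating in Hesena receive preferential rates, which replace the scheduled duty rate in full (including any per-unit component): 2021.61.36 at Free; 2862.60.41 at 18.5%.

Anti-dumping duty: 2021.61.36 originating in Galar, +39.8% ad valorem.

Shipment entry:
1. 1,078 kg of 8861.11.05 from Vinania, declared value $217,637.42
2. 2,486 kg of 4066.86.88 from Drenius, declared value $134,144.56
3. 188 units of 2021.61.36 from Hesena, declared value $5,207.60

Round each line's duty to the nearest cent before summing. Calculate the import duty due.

Line 1 (8861.11.05, Vinania, 1,078 kg, $217,637.42):
Base rate for 8861.11.05 is 7.5%.
Duty = $217,637.42 × 7.5% = $16,322.81.
Line 2 (4066.86.88, Drenius, 2,486 kg, $134,144.56):
Base rate for 4066.86.88 is $4.97/kg.
Duty = 2,486 × $4.97 = $12,355.42.
Line 3 (2021.61.36, Hesena, 188 units, $5,207.60):
Base rate for 2021.61.36 is $5.47/unit.
Origin Hesena qualifies under the Galador–Hesena agreement and 2021.61.36 is covered: preferential rate Free applies instead.
The additional-duty order on 2021.61.36 targets Galar, not Hesena; it does not apply.
Duty = $5,207.60 × 0% = $0.00.
Total = $16,322.81 + $12,355.42 + $0.00 = $28,678.23.

$28,678.23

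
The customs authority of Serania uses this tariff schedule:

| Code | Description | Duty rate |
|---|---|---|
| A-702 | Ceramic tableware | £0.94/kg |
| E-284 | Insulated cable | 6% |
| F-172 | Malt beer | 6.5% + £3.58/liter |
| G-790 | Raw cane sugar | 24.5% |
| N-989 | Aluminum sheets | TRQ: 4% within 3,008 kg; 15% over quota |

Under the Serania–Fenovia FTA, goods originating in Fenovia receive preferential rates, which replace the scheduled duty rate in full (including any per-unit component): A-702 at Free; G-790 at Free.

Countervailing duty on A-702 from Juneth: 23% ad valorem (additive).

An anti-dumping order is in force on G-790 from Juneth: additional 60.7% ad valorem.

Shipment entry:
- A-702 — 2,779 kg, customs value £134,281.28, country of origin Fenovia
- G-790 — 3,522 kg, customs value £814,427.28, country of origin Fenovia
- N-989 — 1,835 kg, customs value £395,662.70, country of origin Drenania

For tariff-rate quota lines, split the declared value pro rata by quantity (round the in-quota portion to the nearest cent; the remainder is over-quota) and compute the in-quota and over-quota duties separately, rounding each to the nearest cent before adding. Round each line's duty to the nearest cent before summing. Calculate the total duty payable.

£15,826.51

Line 1 (A-702, Fenovia, 2,779 kg, £134,281.28):
Base rate for A-702 is £0.94/kg.
Origin Fenovia qualifies under the Serania–Fenovia agreement and A-702 is covered: preferential rate Free applies instead.
The additional-duty order on A-702 targets Juneth, not Fenovia; it does not apply.
Duty = £134,281.28 × 0% = £0.00.
Line 2 (G-790, Fenovia, 3,522 kg, £814,427.28):
Base rate for G-790 is 24.5%.
Origin Fenovia qualifies under the Serania–Fenovia agreement and G-790 is covered: preferential rate Free applies instead.
The additional-duty order on G-790 targets Juneth, not Fenovia; it does not apply.
Duty = £814,427.28 × 0% = £0.00.
Line 3 (N-989, Drenania, 1,835 kg, £395,662.70):
Code N-989 is under a tariff-rate quota (threshold 3,008 kg). Quantity 1,835 kg is within the quota, so the in-quota rate 4% applies to the full value.
Duty = £395,662.70 × 4% = £15,826.51.
Total = £0.00 + £0.00 + £15,826.51 = £15,826.51.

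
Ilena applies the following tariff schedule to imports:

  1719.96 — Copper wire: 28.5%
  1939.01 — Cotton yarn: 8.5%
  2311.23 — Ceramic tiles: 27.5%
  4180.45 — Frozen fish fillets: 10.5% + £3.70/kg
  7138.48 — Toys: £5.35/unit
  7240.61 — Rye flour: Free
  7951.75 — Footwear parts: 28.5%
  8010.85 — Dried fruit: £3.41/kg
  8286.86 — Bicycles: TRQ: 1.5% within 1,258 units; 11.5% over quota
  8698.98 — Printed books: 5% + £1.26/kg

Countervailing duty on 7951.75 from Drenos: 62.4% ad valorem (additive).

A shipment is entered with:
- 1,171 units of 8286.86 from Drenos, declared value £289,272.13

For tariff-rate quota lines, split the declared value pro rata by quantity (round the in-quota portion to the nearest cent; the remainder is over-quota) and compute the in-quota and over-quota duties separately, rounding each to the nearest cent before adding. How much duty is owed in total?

£4,339.08

Line 1 (8286.86, Drenos, 1,171 units, £289,272.13):
Code 8286.86 is under a tariff-rate quota (threshold 1,258 units). Quantity 1,171 units is within the quota, so the in-quota rate 1.5% applies to the full value.
Duty = £289,272.13 × 1.5% = £4,339.08.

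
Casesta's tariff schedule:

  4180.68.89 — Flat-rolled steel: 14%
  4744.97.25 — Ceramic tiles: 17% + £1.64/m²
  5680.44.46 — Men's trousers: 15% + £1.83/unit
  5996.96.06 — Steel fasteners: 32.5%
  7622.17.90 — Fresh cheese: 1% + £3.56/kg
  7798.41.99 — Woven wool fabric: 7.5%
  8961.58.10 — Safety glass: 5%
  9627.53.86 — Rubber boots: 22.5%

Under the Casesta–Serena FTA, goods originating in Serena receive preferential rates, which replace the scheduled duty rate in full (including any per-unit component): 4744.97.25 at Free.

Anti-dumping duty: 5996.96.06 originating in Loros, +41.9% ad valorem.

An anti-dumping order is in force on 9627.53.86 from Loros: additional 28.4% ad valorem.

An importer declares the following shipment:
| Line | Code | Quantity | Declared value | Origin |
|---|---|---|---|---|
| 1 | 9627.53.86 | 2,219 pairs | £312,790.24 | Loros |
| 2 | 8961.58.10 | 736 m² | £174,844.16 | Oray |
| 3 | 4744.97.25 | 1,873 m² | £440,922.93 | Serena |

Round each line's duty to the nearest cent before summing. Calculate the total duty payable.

Line 1 (9627.53.86, Loros, 2,219 pairs, £312,790.24):
Base rate for 9627.53.86 is 22.5%.
Additional duty on 9627.53.86 from Loros: +28.4%. Applied ad valorem rate: 22.5% + 28.4% = 50.9%.
Duty = £312,790.24 × 50.9% = £159,210.23.
Line 2 (8961.58.10, Oray, 736 m², £174,844.16):
Base rate for 8961.58.10 is 5%.
Duty = £174,844.16 × 5% = £8,742.21.
Line 3 (4744.97.25, Serena, 1,873 m², £440,922.93):
Base rate for 4744.97.25 is 17% + £1.64/m².
Origin Serena qualifies under the Casesta–Serena agreement and 4744.97.25 is covered: preferential rate Free applies instead.
Duty = £440,922.93 × 0% = £0.00.
Total = £159,210.23 + £8,742.21 + £0.00 = £167,952.44.

£167,952.44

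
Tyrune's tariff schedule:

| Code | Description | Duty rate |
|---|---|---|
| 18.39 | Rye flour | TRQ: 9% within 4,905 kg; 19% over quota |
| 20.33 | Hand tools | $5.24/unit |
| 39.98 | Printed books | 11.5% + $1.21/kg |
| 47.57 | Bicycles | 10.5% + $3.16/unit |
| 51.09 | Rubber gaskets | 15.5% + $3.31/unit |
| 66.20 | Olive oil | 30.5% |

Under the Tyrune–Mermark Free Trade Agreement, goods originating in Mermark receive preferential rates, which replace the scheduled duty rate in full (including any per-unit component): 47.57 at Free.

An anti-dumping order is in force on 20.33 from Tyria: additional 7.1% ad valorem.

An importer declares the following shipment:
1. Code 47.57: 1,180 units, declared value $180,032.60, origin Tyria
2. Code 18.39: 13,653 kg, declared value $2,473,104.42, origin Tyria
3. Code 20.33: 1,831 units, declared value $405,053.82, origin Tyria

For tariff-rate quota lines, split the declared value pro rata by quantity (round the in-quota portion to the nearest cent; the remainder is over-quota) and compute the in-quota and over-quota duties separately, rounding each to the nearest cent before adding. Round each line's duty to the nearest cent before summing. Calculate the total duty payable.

Line 1 (47.57, Tyria, 1,180 units, $180,032.60):
Base rate for 47.57 is 10.5% + $3.16/unit.
47.57 has an FTA preferential rate, but origin Tyria is not Mermark; base rate stands.
Duty = $180,032.60 × 10.5% + 1,180 × $3.16 = $22,632.22.
Line 2 (18.39, Tyria, 13,653 kg, $2,473,104.42):
Code 18.39 is under a tariff-rate quota (threshold 4,905 kg). In-quota: 4,905 kg at 9%; over-quota: 8,748 kg at 19%.
Pro-rata value split: in-quota = $2,473,104.42 × 4,905/13,653 = $888,491.70; over-quota = $2,473,104.42 − $888,491.70 = $1,584,612.72.
In-quota duty = $888,491.70 × 9% = $79,964.25. Over-quota duty = $1,584,612.72 × 19% = $301,076.42.
Line duty = $79,964.25 + $301,076.42 = $381,040.67.
Line 3 (20.33, Tyria, 1,831 units, $405,053.82):
Base rate for 20.33 is $5.24/unit.
Additional duty on 20.33 from Tyria: +7.1% ad valorem. Applied ad valorem rate = 7.1%.
Duty = $405,053.82 × 7.1% + 1,831 × $5.24 = $38,353.26.
Total = $22,632.22 + $381,040.67 + $38,353.26 = $442,026.15.

$442,026.15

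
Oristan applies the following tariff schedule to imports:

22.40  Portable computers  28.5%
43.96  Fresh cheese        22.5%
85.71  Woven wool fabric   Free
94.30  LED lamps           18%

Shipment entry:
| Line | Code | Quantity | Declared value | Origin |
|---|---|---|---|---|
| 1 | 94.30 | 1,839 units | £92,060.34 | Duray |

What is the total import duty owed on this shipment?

Line 1 (94.30, Duray, 1,839 units, £92,060.34):
Base rate for 94.30 is 18%.
Duty = £92,060.34 × 18% = £16,570.86.

£16,570.86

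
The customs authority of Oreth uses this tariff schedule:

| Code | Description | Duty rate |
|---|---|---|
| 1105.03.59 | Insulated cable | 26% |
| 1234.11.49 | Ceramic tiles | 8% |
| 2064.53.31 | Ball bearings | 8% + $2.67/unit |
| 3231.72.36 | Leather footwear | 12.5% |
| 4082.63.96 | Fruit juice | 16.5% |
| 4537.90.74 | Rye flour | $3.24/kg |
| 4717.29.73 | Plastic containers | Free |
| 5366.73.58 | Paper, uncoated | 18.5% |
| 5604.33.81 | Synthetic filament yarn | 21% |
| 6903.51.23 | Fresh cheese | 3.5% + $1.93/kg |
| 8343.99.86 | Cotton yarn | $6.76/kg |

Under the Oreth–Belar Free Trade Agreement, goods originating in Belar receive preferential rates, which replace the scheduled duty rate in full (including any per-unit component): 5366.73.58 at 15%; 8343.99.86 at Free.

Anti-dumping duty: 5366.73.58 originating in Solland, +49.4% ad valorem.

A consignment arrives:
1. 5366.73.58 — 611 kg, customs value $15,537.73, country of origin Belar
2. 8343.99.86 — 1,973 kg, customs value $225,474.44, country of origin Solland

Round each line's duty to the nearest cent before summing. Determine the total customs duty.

$15,668.14

Line 1 (5366.73.58, Belar, 611 kg, $15,537.73):
Base rate for 5366.73.58 is 18.5%.
Origin Belar qualifies under the Oreth–Belar agreement and 5366.73.58 is covered: preferential rate 15% applies instead.
The additional-duty order on 5366.73.58 targets Solland, not Belar; it does not apply.
Duty = $15,537.73 × 15% = $2,330.66.
Line 2 (8343.99.86, Solland, 1,973 kg, $225,474.44):
Base rate for 8343.99.86 is $6.76/kg.
8343.99.86 has an FTA preferential rate, but origin Solland is not Belar; base rate stands.
Duty = 1,973 × $6.76 = $13,337.48.
Total = $2,330.66 + $13,337.48 = $15,668.14.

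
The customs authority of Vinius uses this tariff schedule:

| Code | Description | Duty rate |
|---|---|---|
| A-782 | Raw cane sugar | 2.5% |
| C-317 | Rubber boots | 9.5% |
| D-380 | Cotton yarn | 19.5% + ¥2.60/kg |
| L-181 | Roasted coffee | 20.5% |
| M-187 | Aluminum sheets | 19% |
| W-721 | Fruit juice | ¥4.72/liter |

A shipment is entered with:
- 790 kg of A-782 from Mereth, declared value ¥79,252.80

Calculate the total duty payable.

Line 1 (A-782, Mereth, 790 kg, ¥79,252.80):
Base rate for A-782 is 2.5%.
Duty = ¥79,252.80 × 2.5% = ¥1,981.32.

¥1,981.32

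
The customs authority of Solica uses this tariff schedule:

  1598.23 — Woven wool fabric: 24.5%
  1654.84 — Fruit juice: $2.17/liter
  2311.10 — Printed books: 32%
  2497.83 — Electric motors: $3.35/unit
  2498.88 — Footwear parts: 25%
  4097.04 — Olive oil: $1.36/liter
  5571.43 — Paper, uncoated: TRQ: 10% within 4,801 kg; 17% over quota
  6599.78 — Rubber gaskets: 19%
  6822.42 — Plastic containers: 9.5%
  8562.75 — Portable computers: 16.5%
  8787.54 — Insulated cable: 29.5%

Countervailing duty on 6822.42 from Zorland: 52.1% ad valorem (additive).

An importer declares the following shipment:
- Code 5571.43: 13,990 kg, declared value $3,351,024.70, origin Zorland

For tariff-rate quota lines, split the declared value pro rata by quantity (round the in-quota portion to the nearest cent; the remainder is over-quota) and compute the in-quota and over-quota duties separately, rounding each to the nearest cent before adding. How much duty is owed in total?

$489,175.35

Line 1 (5571.43, Zorland, 13,990 kg, $3,351,024.70):
Code 5571.43 is under a tariff-rate quota (threshold 4,801 kg). In-quota: 4,801 kg at 10%; over-quota: 9,189 kg at 17%.
Pro-rata value split: in-quota = $3,351,024.70 × 4,801/13,990 = $1,149,983.53; over-quota = $3,351,024.70 − $1,149,983.53 = $2,201,041.17.
In-quota duty = $1,149,983.53 × 10% = $114,998.35. Over-quota duty = $2,201,041.17 × 17% = $374,177.00.
Line duty = $114,998.35 + $374,177.00 = $489,175.35.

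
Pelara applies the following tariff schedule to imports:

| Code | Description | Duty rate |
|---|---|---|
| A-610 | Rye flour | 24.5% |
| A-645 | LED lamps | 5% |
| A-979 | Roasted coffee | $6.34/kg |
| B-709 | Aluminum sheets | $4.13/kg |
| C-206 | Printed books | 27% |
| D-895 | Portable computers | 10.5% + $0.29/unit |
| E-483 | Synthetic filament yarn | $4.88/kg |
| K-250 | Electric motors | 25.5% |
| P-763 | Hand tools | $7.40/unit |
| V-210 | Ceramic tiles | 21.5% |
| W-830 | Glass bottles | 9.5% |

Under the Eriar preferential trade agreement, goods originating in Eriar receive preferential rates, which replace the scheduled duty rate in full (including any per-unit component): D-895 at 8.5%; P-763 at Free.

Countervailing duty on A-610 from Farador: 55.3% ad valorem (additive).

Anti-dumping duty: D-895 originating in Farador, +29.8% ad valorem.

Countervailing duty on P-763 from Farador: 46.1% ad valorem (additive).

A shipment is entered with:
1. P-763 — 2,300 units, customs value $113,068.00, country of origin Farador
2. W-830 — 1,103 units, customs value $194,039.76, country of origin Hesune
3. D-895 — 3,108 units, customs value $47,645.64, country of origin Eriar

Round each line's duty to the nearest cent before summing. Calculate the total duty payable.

Line 1 (P-763, Farador, 2,300 units, $113,068.00):
Base rate for P-763 is $7.40/unit.
P-763 has an FTA preferential rate, but origin Farador is not Eriar; base rate stands.
Additional duty on P-763 from Farador: +46.1% ad valorem. Applied ad valorem rate = 46.1%.
Duty = $113,068.00 × 46.1% + 2,300 × $7.40 = $69,144.35.
Line 2 (W-830, Hesune, 1,103 units, $194,039.76):
Base rate for W-830 is 9.5%.
Duty = $194,039.76 × 9.5% = $18,433.78.
Line 3 (D-895, Eriar, 3,108 units, $47,645.64):
Base rate for D-895 is 10.5% + $0.29/unit.
Origin Eriar qualifies under the Pelara–Eriar agreement and D-895 is covered: preferential rate 8.5% applies instead.
The additional-duty order on D-895 targets Farador, not Eriar; it does not apply.
Duty = $47,645.64 × 8.5% = $4,049.88.
Total = $69,144.35 + $18,433.78 + $4,049.88 = $91,628.01.

$91,628.01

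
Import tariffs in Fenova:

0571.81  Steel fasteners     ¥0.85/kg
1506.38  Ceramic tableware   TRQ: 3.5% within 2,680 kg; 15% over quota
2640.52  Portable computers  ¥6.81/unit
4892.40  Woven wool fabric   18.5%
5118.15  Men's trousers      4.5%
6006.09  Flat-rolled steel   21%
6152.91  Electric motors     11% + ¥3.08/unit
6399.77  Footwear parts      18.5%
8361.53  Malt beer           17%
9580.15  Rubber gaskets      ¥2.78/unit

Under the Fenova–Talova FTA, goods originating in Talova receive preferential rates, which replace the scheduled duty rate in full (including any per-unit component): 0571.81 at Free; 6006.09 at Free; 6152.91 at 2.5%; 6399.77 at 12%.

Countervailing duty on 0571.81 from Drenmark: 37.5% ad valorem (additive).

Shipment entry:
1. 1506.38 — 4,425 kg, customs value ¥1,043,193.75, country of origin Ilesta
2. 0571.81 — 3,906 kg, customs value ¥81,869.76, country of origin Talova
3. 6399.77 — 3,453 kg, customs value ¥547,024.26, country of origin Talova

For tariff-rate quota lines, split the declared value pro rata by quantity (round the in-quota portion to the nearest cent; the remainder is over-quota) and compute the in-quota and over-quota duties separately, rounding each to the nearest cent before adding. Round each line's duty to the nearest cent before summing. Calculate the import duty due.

Line 1 (1506.38, Ilesta, 4,425 kg, ¥1,043,193.75):
Code 1506.38 is under a tariff-rate quota (threshold 2,680 kg). In-quota: 2,680 kg at 3.5%; over-quota: 1,745 kg at 15%.
Pro-rata value split: in-quota = ¥1,043,193.75 × 2,680/4,425 = ¥631,810.00; over-quota = ¥1,043,193.75 − ¥631,810.00 = ¥411,383.75.
In-quota duty = ¥631,810.00 × 3.5% = ¥22,113.35. Over-quota duty = ¥411,383.75 × 15% = ¥61,707.56.
Line duty = ¥22,113.35 + ¥61,707.56 = ¥83,820.91.
Line 2 (0571.81, Talova, 3,906 kg, ¥81,869.76):
Base rate for 0571.81 is ¥0.85/kg.
Origin Talova qualifies under the Fenova–Talova agreement and 0571.81 is covered: preferential rate Free applies instead.
The additional-duty order on 0571.81 targets Drenmark, not Talova; it does not apply.
Duty = ¥81,869.76 × 0% = ¥0.00.
Line 3 (6399.77, Talova, 3,453 kg, ¥547,024.26):
Base rate for 6399.77 is 18.5%.
Origin Talova qualifies under the Fenova–Talova agreement and 6399.77 is covered: preferential rate 12% applies instead.
Duty = ¥547,024.26 × 12% = ¥65,642.91.
Total = ¥83,820.91 + ¥0.00 + ¥65,642.91 = ¥149,463.82.

¥149,463.82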